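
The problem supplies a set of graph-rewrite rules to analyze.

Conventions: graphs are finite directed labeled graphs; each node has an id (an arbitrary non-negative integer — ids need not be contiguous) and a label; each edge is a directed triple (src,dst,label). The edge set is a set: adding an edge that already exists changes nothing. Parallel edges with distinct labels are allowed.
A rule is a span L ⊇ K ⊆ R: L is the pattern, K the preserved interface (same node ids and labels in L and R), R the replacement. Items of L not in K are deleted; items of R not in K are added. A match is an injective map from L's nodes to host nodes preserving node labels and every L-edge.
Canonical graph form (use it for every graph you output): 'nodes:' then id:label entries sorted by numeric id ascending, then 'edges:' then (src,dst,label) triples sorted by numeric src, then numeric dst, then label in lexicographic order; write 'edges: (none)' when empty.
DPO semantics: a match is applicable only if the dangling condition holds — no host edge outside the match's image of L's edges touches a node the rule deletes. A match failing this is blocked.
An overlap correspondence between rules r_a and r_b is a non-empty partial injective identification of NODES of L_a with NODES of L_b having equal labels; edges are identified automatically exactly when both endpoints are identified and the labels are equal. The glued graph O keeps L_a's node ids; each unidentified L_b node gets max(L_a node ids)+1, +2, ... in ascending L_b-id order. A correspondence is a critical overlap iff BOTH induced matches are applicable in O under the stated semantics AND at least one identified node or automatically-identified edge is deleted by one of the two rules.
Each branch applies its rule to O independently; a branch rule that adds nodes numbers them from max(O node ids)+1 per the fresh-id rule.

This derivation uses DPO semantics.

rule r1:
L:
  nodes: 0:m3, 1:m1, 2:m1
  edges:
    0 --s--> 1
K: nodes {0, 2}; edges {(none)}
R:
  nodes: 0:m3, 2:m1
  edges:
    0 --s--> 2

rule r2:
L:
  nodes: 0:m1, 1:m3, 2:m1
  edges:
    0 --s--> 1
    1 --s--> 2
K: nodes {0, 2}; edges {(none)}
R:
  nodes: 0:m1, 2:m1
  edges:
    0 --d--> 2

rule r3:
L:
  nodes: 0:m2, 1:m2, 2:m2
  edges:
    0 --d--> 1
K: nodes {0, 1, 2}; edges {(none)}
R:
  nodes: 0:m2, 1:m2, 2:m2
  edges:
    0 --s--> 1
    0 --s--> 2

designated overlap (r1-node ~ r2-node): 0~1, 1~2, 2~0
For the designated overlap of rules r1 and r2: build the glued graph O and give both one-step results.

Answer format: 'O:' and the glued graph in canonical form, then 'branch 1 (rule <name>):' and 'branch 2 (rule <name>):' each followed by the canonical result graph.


O:
nodes: 0:m3, 1:m1, 2:m1
edges: (0,1,s); (2,0,s)
branch 1 (rule r1):
nodes: 0:m3, 2:m1
edges: (0,2,s); (2,0,s)
branch 2 (rule r2):
nodes: 1:m1, 2:m1
edges: (2,1,d)


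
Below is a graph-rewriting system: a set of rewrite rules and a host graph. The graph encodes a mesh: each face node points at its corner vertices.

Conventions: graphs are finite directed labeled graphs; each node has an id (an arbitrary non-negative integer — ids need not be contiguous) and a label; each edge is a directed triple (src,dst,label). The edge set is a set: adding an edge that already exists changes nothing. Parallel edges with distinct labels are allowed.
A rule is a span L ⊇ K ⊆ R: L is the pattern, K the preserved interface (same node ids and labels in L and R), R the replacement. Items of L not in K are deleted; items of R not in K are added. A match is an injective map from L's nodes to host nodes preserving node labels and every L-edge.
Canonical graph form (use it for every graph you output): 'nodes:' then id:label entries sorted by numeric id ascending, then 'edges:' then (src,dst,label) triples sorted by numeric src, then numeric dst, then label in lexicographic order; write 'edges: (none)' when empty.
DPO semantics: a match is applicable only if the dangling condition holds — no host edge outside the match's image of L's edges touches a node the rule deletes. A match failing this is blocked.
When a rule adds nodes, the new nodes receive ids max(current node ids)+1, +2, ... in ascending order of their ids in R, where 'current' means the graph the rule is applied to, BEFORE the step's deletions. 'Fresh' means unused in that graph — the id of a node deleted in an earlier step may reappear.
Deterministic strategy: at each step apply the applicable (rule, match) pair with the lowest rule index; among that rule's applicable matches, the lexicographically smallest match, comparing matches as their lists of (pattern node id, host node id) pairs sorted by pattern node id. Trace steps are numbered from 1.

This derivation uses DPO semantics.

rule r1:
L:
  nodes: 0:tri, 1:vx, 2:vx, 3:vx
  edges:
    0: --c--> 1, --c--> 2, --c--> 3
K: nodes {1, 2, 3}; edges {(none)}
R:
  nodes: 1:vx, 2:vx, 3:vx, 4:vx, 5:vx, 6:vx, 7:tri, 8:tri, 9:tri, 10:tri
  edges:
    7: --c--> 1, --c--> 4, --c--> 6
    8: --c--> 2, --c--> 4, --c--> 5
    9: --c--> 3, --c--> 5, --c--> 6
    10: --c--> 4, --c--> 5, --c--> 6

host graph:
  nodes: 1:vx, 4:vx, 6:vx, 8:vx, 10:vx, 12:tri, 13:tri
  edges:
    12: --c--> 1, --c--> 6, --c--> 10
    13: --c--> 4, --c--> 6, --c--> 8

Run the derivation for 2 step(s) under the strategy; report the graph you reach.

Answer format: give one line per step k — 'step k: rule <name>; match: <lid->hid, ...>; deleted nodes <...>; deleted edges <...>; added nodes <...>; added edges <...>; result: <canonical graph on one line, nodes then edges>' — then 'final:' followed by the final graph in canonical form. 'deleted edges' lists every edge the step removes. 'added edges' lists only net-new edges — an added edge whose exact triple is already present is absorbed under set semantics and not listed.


step 1: rule r1; match: 0->12, 1->1, 2->6, 3->10; deleted nodes 12; deleted edges (12,1,c); (12,6,c); (12,10,c); added nodes 14, 15, 16, 17, 18, 19, 20; added edges (17,1,c); (17,14,c); (17,16,c); (18,6,c); (18,14,c); (18,15,c); (19,10,c); (19,15,c); (19,16,c); (20,14,c); (20,15,c); (20,16,c); result: nodes: 1:vx, 4:vx, 6:vx, 8:vx, 10:vx, 13:tri, 14:vx, 15:vx, 16:vx, 17:tri, 18:tri, 19:tri, 20:tri edges: (13,4,c); (13,6,c); (13,8,c); (17,1,c); (17,14,c); (17,16,c); (18,6,c); (18,14,c); (18,15,c); (19,10,c); (19,15,c); (19,16,c); (20,14,c); (20,15,c); (20,16,c)
step 2: rule r1; match: 0->13, 1->4, 2->6, 3->8; deleted nodes 13; deleted edges (13,4,c); (13,6,c); (13,8,c); added nodes 21, 22, 23, 24, 25, 26, 27; added edges (24,4,c); (24,21,c); (24,23,c); (25,6,c); (25,21,c); (25,22,c); (26,8,c); (26,22,c); (26,23,c); (27,21,c); (27,22,c); (27,23,c); result: nodes: 1:vx, 4:vx, 6:vx, 8:vx, 10:vx, 14:vx, 15:vx, 16:vx, 17:tri, 18:tri, 19:tri, 20:tri, 21:vx, 22:vx, 23:vx, 24:tri, 25:tri, 26:tri, 27:tri edges: (17,1,c); (17,14,c); (17,16,c); (18,6,c); (18,14,c); (18,15,c); (19,10,c); (19,15,c); (19,16,c); (20,14,c); (20,15,c); (20,16,c); (24,4,c); (24,21,c); (24,23,c); (25,6,c); (25,21,c); (25,22,c); (26,8,c); (26,22,c); (26,23,c); (27,21,c); (27,22,c); (27,23,c)
final:
nodes: 1:vx, 4:vx, 6:vx, 8:vx, 10:vx, 14:vx, 15:vx, 16:vx, 17:tri, 18:tri, 19:tri, 20:tri, 21:vx, 22:vx, 23:vx, 24:tri, 25:tri, 26:tri, 27:tri
edges: (17,1,c); (17,14,c); (17,16,c); (18,6,c); (18,14,c); (18,15,c); (19,10,c); (19,15,c); (19,16,c); (20,14,c); (20,15,c); (20,16,c); (24,4,c); (24,21,c); (24,23,c); (25,6,c); (25,21,c); (25,22,c); (26,8,c); (26,22,c); (26,23,c); (27,21,c); (27,22,c); (27,23,c)


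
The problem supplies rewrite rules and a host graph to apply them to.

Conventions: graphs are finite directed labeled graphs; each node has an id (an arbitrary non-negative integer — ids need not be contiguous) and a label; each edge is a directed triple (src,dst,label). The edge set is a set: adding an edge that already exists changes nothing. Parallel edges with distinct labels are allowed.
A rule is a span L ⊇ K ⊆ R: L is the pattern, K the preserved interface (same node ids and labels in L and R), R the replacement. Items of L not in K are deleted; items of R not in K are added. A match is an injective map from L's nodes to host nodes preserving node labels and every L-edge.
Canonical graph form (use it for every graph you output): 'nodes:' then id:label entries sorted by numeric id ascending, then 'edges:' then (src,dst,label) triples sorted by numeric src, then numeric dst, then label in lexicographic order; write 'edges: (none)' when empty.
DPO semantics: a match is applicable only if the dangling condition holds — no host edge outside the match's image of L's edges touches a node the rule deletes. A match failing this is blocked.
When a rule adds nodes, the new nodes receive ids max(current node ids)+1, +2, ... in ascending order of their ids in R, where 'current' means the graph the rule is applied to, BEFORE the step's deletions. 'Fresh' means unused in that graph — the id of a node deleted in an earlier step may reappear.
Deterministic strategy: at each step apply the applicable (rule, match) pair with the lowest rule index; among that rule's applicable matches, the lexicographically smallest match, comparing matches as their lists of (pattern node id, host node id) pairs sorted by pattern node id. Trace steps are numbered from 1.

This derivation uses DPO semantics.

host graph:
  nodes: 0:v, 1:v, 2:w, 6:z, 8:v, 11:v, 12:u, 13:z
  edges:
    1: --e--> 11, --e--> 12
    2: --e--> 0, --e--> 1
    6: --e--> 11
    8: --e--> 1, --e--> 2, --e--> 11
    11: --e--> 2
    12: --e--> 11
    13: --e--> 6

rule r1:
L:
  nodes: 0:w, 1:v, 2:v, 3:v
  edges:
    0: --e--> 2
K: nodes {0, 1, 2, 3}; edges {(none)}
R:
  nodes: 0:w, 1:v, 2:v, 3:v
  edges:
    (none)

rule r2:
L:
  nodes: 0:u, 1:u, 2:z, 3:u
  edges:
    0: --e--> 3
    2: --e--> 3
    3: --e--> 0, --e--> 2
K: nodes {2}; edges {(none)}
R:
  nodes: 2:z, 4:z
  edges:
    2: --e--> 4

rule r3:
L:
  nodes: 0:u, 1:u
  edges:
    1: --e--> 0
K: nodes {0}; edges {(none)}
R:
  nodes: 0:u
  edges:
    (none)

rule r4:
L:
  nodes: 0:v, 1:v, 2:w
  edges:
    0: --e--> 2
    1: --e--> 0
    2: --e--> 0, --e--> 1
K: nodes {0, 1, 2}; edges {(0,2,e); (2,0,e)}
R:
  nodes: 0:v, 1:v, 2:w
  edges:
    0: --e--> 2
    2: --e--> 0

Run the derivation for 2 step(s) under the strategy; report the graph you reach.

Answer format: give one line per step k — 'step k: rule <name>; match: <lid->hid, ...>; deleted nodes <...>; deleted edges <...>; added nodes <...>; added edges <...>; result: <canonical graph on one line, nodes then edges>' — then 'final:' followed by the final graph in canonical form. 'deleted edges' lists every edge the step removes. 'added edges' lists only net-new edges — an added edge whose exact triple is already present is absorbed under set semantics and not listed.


step 1: rule r1; match: 0->2, 1->0, 2->1, 3->8; deleted nodes (none); deleted edges (2,1,e); added nodes (none); added edges (none); result: nodes: 0:v, 1:v, 2:w, 6:z, 8:v, 11:v, 12:u, 13:z edges: (1,11,e); (1,12,e); (2,0,e); (6,11,e); (8,1,e); (8,2,e); (8,11,e); (11,2,e); (12,11,e); (13,6,e)
step 2: rule r1; match: 0->2, 1->1, 2->0, 3->8; deleted nodes (none); deleted edges (2,0,e); added nodes (none); added edges (none); result: nodes: 0:v, 1:v, 2:w, 6:z, 8:v, 11:v, 12:u, 13:z edges: (1,11,e); (1,12,e); (6,11,e); (8,1,e); (8,2,e); (8,11,e); (11,2,e); (12,11,e); (13,6,e)
final:
nodes: 0:v, 1:v, 2:w, 6:z, 8:v, 11:v, 12:u, 13:z
edges: (1,11,e); (1,12,e); (6,11,e); (8,1,e); (8,2,e); (8,11,e); (11,2,e); (12,11,e); (13,6,e)


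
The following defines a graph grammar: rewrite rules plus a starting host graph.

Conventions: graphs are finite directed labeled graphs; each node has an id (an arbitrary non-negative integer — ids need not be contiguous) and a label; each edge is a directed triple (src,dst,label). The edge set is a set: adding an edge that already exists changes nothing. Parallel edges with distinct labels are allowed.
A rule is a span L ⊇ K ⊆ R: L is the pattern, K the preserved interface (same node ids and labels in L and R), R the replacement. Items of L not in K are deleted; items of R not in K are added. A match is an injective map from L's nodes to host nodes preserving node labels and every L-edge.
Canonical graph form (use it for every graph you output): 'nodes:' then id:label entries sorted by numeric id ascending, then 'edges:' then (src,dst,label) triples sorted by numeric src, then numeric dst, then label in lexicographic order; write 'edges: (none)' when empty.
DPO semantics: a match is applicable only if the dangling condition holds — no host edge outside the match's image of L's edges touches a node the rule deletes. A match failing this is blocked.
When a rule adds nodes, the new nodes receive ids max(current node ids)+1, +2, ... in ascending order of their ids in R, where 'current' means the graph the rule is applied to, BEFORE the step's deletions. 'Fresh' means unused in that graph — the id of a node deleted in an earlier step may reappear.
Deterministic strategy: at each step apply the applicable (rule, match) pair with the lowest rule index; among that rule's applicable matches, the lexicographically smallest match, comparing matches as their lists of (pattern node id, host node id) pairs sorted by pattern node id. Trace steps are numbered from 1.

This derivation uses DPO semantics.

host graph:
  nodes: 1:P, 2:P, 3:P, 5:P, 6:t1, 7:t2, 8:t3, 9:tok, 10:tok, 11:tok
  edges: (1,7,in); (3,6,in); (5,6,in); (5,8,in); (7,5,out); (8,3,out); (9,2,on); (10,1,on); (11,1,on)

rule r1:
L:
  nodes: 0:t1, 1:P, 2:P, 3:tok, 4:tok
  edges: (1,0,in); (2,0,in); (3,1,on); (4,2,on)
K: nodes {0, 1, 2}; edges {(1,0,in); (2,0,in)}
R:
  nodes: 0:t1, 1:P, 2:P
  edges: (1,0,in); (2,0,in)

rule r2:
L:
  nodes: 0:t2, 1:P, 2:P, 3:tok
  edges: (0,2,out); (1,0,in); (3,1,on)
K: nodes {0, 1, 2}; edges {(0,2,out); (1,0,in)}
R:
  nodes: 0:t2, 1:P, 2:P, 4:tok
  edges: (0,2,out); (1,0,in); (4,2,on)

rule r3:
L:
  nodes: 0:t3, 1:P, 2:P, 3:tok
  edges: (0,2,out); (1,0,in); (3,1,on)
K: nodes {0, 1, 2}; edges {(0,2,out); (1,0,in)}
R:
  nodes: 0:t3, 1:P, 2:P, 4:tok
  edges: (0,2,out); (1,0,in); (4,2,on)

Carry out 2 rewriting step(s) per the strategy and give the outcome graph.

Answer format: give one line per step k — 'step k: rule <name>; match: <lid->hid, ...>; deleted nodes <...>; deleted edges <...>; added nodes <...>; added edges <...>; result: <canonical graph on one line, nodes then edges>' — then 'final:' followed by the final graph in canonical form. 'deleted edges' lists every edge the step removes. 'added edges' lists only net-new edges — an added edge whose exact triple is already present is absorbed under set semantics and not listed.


step 1: rule r2; match: 0->7, 1->1, 2->5, 3->10; deleted nodes 10; deleted edges (10,1,on); added nodes 12; added edges (12,5,on); result: nodes: 1:P, 2:P, 3:P, 5:P, 6:t1, 7:t2, 8:t3, 9:tok, 11:tok, 12:tok edges: (1,7,in); (3,6,in); (5,6,in); (5,8,in); (7,5,out); (8,3,out); (9,2,on); (11,1,on); (12,5,on)
step 2: rule r2; match: 0->7, 1->1, 2->5, 3->11; deleted nodes 11; deleted edges (11,1,on); added nodes 13; added edges (13,5,on); result: nodes: 1:P, 2:P, 3:P, 5:P, 6:t1, 7:t2, 8:t3, 9:tok, 12:tok, 13:tok edges: (1,7,in); (3,6,in); (5,6,in); (5,8,in); (7,5,out); (8,3,out); (9,2,on); (12,5,on); (13,5,on)
final:
nodes: 1:P, 2:P, 3:P, 5:P, 6:t1, 7:t2, 8:t3, 9:tok, 12:tok, 13:tok
edges: (1,7,in); (3,6,in); (5,6,in); (5,8,in); (7,5,out); (8,3,out); (9,2,on); (12,5,on); (13,5,on)


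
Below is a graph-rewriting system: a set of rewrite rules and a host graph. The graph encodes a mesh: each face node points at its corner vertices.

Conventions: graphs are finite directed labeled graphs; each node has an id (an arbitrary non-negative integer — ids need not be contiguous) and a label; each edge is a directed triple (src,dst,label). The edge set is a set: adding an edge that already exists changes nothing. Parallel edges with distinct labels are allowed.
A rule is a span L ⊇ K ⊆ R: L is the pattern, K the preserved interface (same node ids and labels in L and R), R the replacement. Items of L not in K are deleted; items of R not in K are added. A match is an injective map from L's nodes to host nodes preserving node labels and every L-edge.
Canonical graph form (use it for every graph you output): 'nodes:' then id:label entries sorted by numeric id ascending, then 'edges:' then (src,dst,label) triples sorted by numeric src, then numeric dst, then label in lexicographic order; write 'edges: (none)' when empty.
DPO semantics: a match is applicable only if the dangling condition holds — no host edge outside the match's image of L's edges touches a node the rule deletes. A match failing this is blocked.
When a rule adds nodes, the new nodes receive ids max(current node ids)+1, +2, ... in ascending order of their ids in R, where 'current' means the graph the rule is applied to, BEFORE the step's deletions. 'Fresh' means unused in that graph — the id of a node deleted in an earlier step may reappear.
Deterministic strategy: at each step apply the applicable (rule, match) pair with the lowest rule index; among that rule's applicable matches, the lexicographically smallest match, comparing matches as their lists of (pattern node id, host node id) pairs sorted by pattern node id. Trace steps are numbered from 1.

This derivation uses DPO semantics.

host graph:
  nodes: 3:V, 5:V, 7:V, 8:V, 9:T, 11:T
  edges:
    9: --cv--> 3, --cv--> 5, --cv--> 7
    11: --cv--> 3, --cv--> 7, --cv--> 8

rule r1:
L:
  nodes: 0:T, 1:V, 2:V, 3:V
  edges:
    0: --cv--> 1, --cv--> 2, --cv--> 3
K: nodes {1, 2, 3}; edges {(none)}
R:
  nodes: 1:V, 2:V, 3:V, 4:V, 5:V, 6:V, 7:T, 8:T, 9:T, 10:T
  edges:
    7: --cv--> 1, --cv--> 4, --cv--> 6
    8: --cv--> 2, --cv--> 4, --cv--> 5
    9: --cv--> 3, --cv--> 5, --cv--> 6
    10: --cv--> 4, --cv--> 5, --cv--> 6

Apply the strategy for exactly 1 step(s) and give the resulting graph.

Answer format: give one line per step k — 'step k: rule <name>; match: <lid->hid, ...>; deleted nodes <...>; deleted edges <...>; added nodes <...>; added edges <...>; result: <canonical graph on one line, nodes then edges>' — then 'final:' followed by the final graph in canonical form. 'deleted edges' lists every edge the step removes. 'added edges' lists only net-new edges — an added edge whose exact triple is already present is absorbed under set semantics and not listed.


step 1: rule r1; match: 0->9, 1->3, 2->5, 3->7; deleted nodes 9; deleted edges (9,3,cv); (9,5,cv); (9,7,cv); added nodes 12, 13, 14, 15, 16, 17, 18; added edges (15,3,cv); (15,12,cv); (15,14,cv); (16,5,cv); (16,12,cv); (16,13,cv); (17,7,cv); (17,13,cv); (17,14,cv); (18,12,cv); (18,13,cv); (18,14,cv); result: nodes: 3:V, 5:V, 7:V, 8:V, 11:T, 12:V, 13:V, 14:V, 15:T, 16:T, 17:T, 18:T edges: (11,3,cv); (11,7,cv); (11,8,cv); (15,3,cv); (15,12,cv); (15,14,cv); (16,5,cv); (16,12,cv); (16,13,cv); (17,7,cv); (17,13,cv); (17,14,cv); (18,12,cv); (18,13,cv); (18,14,cv)
final:
nodes: 3:V, 5:V, 7:V, 8:V, 11:T, 12:V, 13:V, 14:V, 15:T, 16:T, 17:T, 18:T
edges: (11,3,cv); (11,7,cv); (11,8,cv); (15,3,cv); (15,12,cv); (15,14,cv); (16,5,cv); (16,12,cv); (16,13,cv); (17,7,cv); (17,13,cv); (17,14,cv); (18,12,cv); (18,13,cv); (18,14,cv)


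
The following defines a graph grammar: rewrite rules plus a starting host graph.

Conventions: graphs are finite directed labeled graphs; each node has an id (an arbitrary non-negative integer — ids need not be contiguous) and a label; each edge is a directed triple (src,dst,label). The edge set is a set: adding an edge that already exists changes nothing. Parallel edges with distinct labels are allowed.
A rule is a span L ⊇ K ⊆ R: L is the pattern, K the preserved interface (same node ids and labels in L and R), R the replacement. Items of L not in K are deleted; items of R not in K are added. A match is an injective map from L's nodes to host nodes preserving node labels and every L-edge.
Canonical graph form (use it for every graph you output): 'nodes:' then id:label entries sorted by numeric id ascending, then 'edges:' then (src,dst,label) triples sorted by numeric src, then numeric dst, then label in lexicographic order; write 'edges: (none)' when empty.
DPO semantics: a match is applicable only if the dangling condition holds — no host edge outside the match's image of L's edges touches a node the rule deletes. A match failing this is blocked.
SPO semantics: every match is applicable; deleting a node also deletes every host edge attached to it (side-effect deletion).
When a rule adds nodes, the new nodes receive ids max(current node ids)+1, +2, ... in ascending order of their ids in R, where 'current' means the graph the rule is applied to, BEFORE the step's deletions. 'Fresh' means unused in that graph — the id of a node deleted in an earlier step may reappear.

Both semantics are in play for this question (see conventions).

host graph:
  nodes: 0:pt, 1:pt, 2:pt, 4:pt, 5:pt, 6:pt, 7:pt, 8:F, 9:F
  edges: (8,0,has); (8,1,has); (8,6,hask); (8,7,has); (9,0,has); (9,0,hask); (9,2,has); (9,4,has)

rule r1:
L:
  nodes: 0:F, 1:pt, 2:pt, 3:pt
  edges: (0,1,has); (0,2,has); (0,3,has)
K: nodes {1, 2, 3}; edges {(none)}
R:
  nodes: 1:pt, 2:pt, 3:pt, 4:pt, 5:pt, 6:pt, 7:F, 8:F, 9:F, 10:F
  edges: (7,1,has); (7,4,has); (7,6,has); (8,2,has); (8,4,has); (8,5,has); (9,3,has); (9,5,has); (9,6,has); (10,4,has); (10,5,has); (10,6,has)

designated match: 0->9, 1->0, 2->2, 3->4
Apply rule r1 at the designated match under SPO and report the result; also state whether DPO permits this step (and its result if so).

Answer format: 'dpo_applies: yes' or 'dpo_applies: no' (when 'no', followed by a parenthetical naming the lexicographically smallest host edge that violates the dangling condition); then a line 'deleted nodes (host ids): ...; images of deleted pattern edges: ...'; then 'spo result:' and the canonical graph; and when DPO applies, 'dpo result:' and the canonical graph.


dpo_applies: no
(the rule deletes node 9, which keeps host edge (9,0,hask) outside the match image — the dangling condition fails, DPO blocks; SPO proceeds and side-deletes such edges)
deleted nodes (host ids): 9; images of deleted pattern edges: (9,0,has); (9,2,has); (9,4,has)
spo result:
nodes: 0:pt, 1:pt, 2:pt, 4:pt, 5:pt, 6:pt, 7:pt, 8:F, 10:pt, 11:pt, 12:pt, 13:F, 14:F, 15:F, 16:F
edges: (8,0,has); (8,1,has); (8,6,hask); (8,7,has); (13,0,has); (13,10,has); (13,12,has); (14,2,has); (14,10,has); (14,11,has); (15,4,has); (15,11,has); (15,12,has); (16,10,has); (16,11,has); (16,12,has)


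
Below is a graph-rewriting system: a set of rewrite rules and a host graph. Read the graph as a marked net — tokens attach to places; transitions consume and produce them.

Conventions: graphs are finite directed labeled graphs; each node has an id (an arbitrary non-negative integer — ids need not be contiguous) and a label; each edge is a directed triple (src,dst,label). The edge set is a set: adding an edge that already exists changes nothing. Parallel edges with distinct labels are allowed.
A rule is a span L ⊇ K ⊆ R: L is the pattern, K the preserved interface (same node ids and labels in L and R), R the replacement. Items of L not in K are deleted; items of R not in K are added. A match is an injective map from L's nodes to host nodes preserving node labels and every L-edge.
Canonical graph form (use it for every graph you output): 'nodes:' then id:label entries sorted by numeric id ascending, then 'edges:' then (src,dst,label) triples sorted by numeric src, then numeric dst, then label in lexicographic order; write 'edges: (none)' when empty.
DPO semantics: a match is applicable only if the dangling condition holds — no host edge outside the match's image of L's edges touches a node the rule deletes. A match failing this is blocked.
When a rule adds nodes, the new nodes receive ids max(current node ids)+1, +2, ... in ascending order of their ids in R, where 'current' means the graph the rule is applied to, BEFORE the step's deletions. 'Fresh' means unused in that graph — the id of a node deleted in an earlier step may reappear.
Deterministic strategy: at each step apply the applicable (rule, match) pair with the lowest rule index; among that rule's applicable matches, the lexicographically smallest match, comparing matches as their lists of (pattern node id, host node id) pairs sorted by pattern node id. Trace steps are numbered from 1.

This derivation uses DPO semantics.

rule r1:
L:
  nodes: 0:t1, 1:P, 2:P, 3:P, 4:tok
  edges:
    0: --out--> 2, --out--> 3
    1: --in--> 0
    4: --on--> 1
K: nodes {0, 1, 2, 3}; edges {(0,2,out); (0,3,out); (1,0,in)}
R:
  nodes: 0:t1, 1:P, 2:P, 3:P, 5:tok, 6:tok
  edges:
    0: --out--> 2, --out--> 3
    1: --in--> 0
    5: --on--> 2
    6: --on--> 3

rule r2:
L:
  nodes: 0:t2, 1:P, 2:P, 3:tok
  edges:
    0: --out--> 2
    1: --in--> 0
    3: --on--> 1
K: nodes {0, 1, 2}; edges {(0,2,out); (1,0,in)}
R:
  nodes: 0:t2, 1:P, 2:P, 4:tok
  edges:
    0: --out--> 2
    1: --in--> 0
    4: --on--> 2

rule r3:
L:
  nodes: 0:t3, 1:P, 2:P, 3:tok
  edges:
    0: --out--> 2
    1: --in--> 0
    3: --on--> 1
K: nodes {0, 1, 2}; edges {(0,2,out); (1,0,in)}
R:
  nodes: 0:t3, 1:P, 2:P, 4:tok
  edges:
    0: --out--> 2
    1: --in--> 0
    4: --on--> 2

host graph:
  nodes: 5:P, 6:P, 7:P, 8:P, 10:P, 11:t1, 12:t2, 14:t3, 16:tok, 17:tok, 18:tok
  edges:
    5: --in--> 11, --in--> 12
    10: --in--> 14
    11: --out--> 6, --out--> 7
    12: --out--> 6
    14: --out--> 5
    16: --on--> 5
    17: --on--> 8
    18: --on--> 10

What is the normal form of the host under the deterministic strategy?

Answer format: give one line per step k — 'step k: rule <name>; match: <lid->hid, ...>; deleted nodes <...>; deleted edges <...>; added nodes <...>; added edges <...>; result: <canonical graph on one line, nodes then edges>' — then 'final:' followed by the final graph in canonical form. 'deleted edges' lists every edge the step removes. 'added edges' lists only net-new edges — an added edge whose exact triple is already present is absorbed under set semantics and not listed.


step 1: rule r1; match: 0->11, 1->5, 2->6, 3->7, 4->16; deleted nodes 16; deleted edges (16,5,on); added nodes 19, 20; added edges (19,6,on); (20,7,on); result: nodes: 5:P, 6:P, 7:P, 8:P, 10:P, 11:t1, 12:t2, 14:t3, 17:tok, 18:tok, 19:tok, 20:tok edges: (5,11,in); (5,12,in); (10,14,in); (11,6,out); (11,7,out); (12,6,out); (14,5,out); (17,8,on); (18,10,on); (19,6,on); (20,7,on)
step 2: rule r3; match: 0->14, 1->10, 2->5, 3->18; deleted nodes 18; deleted edges (18,10,on); added nodes 21; added edges (21,5,on); result: nodes: 5:P, 6:P, 7:P, 8:P, 10:P, 11:t1, 12:t2, 14:t3, 17:tok, 19:tok, 20:tok, 21:tok edges: (5,11,in); (5,12,in); (10,14,in); (11,6,out); (11,7,out); (12,6,out); (14,5,out); (17,8,on); (19,6,on); (20,7,on); (21,5,on)
step 3: rule r1; match: 0->11, 1->5, 2->6, 3->7, 4->21; deleted nodes 21; deleted edges (21,5,on); added nodes 22, 23; added edges (22,6,on); (23,7,on); result: nodes: 5:P, 6:P, 7:P, 8:P, 10:P, 11:t1, 12:t2, 14:t3, 17:tok, 19:tok, 20:tok, 22:tok, 23:tok edges: (5,11,in); (5,12,in); (10,14,in); (11,6,out); (11,7,out); (12,6,out); (14,5,out); (17,8,on); (19,6,on); (20,7,on); (22,6,on); (23,7,on)
final:
nodes: 5:P, 6:P, 7:P, 8:P, 10:P, 11:t1, 12:t2, 14:t3, 17:tok, 19:tok, 20:tok, 22:tok, 23:tok
edges: (5,11,in); (5,12,in); (10,14,in); (11,6,out); (11,7,out); (12,6,out); (14,5,out); (17,8,on); (19,6,on); (20,7,on); (22,6,on); (23,7,on)


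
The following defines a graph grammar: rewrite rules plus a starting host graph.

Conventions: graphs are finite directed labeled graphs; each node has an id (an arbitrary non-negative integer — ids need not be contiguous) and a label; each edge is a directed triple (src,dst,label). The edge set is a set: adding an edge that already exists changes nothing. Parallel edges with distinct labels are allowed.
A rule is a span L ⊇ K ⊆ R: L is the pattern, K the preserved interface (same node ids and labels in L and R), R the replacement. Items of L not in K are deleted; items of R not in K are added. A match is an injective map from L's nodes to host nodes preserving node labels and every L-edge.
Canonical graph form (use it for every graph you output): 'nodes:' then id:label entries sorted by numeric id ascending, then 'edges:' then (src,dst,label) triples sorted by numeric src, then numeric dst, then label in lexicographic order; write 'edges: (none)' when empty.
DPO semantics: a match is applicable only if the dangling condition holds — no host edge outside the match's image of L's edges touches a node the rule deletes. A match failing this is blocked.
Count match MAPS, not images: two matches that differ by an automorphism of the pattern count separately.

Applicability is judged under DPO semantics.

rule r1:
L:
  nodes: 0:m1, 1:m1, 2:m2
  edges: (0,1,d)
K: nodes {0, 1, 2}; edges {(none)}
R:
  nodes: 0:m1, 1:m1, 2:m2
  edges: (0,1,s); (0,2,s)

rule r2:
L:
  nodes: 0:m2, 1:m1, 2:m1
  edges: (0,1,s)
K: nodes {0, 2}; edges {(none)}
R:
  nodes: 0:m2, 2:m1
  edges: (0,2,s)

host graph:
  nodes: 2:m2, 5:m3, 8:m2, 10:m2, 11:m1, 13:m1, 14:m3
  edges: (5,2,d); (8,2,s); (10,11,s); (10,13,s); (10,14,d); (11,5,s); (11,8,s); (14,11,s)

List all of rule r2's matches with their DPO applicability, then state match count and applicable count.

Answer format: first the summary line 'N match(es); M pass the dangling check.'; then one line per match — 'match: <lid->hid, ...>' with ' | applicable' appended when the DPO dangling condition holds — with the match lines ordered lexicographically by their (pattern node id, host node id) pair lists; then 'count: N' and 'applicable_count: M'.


2 match(es); 1 pass the dangling check.
match: 0->10, 1->11, 2->13
match: 0->10, 1->13, 2->11 | applicable
count: 2
applicable_count: 1


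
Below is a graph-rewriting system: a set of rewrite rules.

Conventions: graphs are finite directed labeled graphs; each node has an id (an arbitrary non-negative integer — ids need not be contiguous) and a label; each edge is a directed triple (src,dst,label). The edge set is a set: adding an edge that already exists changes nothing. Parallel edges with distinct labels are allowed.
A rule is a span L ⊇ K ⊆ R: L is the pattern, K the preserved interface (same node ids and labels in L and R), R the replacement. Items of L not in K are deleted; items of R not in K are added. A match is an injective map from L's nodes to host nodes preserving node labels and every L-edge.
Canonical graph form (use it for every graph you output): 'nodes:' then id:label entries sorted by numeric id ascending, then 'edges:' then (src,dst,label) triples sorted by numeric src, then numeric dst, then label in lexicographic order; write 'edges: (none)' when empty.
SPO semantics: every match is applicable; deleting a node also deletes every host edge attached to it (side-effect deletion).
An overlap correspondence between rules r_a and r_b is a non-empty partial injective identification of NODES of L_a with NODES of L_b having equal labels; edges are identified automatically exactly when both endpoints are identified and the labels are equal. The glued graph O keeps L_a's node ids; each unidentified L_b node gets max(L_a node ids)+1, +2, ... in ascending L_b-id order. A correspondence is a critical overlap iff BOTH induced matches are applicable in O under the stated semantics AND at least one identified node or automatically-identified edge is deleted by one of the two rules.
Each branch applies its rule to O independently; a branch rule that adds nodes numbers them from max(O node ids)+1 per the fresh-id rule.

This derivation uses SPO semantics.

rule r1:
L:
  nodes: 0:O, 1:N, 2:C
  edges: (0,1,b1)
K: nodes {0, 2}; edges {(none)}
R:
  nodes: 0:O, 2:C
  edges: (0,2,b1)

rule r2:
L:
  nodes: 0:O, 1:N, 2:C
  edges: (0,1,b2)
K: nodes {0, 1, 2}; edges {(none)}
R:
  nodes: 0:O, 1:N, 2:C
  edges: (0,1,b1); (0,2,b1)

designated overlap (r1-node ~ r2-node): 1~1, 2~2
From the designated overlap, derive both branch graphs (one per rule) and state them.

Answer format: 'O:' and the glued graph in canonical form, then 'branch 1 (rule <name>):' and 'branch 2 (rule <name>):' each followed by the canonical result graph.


O:
nodes: 0:O, 1:N, 2:C, 3:O
edges: (0,1,b1); (3,1,b2)
branch 1 (rule r1):
nodes: 0:O, 2:C, 3:O
edges: (0,2,b1)
branch 2 (rule r2):
nodes: 0:O, 1:N, 2:C, 3:O
edges: (0,1,b1); (3,1,b1); (3,2,b1)


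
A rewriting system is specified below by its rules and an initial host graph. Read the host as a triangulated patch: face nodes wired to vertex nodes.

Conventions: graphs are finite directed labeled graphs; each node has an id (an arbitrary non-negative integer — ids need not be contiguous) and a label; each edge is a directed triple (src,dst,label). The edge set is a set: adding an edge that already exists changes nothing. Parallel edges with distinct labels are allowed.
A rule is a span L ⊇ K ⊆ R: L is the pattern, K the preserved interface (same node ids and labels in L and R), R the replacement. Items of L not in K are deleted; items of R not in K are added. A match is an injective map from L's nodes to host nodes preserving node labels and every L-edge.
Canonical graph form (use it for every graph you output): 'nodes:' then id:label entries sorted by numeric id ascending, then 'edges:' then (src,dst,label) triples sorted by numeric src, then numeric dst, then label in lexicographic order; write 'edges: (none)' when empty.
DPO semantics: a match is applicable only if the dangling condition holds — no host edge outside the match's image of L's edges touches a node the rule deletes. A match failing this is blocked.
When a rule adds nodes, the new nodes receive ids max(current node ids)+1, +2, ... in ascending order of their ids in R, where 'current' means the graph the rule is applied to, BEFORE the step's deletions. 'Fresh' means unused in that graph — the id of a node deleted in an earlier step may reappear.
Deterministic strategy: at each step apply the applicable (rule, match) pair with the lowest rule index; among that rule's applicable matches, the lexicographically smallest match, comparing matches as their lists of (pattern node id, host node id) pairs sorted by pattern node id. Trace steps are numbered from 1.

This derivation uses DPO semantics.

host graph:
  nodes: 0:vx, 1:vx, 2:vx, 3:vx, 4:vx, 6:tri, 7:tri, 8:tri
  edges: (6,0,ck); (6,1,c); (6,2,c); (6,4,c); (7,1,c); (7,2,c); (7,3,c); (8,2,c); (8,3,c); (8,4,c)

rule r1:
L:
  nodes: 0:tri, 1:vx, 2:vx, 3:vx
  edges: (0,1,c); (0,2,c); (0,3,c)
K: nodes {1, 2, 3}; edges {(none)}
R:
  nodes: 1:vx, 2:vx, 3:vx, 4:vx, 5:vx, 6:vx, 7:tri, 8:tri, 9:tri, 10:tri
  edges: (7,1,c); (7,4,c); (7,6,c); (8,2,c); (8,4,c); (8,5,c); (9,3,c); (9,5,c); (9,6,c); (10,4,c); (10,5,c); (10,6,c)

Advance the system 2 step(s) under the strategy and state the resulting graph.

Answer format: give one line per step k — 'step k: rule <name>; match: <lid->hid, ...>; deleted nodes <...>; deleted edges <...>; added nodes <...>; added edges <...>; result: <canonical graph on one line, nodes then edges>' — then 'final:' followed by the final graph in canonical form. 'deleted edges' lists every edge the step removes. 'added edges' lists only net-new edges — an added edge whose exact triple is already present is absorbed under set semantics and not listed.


step 1: rule r1; match: 0->7, 1->1, 2->2, 3->3; deleted nodes 7; deleted edges (7,1,c); (7,2,c); (7,3,c); added nodes 9, 10, 11, 12, 13, 14, 15; added edges (12,1,c); (12,9,c); (12,11,c); (13,2,c); (13,9,c); (13,10,c); (14,3,c); (14,10,c); (14,11,c); (15,9,c); (15,10,c); (15,11,c); result: nodes: 0:vx, 1:vx, 2:vx, 3:vx, 4:vx, 6:tri, 8:tri, 9:vx, 10:vx, 11:vx, 12:tri, 13:tri, 14:tri, 15:tri edges: (6,0,ck); (6,1,c); (6,2,c); (6,4,c); (8,2,c); (8,3,c); (8,4,c); (12,1,c); (12,9,c); (12,11,c); (13,2,c); (13,9,c); (13,10,c); (14,3,c); (14,10,c); (14,11,c); (15,9,c); (15,10,c); (15,11,c)
step 2: rule r1; match: 0->8, 1->2, 2->3, 3->4; deleted nodes 8; deleted edges (8,2,c); (8,3,c); (8,4,c); added nodes 16, 17, 18, 19, 20, 21, 22; added edges (19,2,c); (19,16,c); (19,18,c); (20,3,c); (20,16,c); (20,17,c); (21,4,c); (21,17,c); (21,18,c); (22,16,c); (22,17,c); (22,18,c); result: nodes: 0:vx, 1:vx, 2:vx, 3:vx, 4:vx, 6:tri, 9:vx, 10:vx, 11:vx, 12:tri, 13:tri, 14:tri, 15:tri, 16:vx, 17:vx, 18:vx, 19:tri, 20:tri, 21:tri, 22:tri edges: (6,0,ck); (6,1,c); (6,2,c); (6,4,c); (12,1,c); (12,9,c); (12,11,c); (13,2,c); (13,9,c); (13,10,c); (14,3,c); (14,10,c); (14,11,c); (15,9,c); (15,10,c); (15,11,c); (19,2,c); (19,16,c); (19,18,c); (20,3,c); (20,16,c); (20,17,c); (21,4,c); (21,17,c); (21,18,c); (22,16,c); (22,17,c); (22,18,c)
final:
nodes: 0:vx, 1:vx, 2:vx, 3:vx, 4:vx, 6:tri, 9:vx, 10:vx, 11:vx, 12:tri, 13:tri, 14:tri, 15:tri, 16:vx, 17:vx, 18:vx, 19:tri, 20:tri, 21:tri, 22:tri
edges: (6,0,ck); (6,1,c); (6,2,c); (6,4,c); (12,1,c); (12,9,c); (12,11,c); (13,2,c); (13,9,c); (13,10,c); (14,3,c); (14,10,c); (14,11,c); (15,9,c); (15,10,c); (15,11,c); (19,2,c); (19,16,c); (19,18,c); (20,3,c); (20,16,c); (20,17,c); (21,4,c); (21,17,c); (21,18,c); (22,16,c); (22,17,c); (22,18,c)


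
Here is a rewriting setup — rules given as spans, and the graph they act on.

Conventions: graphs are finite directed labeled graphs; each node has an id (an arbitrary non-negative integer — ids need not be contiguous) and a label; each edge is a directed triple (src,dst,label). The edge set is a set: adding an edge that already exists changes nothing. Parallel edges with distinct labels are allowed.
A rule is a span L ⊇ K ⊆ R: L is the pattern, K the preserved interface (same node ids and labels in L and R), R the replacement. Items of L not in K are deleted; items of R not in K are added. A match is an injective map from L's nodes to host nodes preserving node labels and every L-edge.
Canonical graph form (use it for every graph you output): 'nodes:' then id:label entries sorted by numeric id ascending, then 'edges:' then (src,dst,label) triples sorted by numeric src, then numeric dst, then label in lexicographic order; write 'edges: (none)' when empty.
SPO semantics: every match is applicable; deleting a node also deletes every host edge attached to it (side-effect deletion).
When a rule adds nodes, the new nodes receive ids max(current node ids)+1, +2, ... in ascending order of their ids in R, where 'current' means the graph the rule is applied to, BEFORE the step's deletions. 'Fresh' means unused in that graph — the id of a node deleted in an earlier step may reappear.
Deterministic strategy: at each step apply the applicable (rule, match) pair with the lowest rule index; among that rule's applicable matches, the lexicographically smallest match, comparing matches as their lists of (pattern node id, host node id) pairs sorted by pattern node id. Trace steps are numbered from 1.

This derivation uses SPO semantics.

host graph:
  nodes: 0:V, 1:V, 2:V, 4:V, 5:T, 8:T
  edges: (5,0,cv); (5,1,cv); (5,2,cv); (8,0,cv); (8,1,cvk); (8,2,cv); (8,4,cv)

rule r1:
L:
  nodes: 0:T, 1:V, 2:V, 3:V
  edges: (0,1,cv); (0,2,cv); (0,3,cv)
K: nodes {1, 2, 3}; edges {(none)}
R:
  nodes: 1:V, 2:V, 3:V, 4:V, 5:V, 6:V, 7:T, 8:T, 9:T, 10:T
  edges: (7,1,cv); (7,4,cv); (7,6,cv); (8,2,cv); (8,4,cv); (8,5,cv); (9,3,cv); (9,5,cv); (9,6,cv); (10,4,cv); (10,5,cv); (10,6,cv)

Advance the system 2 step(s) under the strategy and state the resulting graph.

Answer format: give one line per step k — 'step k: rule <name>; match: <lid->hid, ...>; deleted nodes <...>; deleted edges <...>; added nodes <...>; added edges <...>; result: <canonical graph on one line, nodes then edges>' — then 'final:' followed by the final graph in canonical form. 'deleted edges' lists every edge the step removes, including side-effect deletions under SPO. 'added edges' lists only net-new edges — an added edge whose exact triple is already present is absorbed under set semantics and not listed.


step 1: rule r1; match: 0->5, 1->0, 2->1, 3->2; deleted nodes 5; deleted edges (5,0,cv); (5,1,cv); (5,2,cv); added nodes 9, 10, 11, 12, 13, 14, 15; added edges (12,0,cv); (12,9,cv); (12,11,cv); (13,1,cv); (13,9,cv); (13,10,cv); (14,2,cv); (14,10,cv); (14,11,cv); (15,9,cv); (15,10,cv); (15,11,cv); result: nodes: 0:V, 1:V, 2:V, 4:V, 8:T, 9:V, 10:V, 11:V, 12:T, 13:T, 14:T, 15:T edges: (8,0,cv); (8,1,cvk); (8,2,cv); (8,4,cv); (12,0,cv); (12,9,cv); (12,11,cv); (13,1,cv); (13,9,cv); (13,10,cv); (14,2,cv); (14,10,cv); (14,11,cv); (15,9,cv); (15,10,cv); (15,11,cv)
step 2: rule r1; match: 0->8, 1->0, 2->2, 3->4; deleted nodes 8; deleted edges (8,0,cv); (8,1,cvk); (8,2,cv); (8,4,cv); added nodes 16, 17, 18, 19, 20, 21, 22; added edges (19,0,cv); (19,16,cv); (19,18,cv); (20,2,cv); (20,16,cv); (20,17,cv); (21,4,cv); (21,17,cv); (21,18,cv); (22,16,cv); (22,17,cv); (22,18,cv); result: nodes: 0:V, 1:V, 2:V, 4:V, 9:V, 10:V, 11:V, 12:T, 13:T, 14:T, 15:T, 16:V, 17:V, 18:V, 19:T, 20:T, 21:T, 22:T edges: (12,0,cv); (12,9,cv); (12,11,cv); (13,1,cv); (13,9,cv); (13,10,cv); (14,2,cv); (14,10,cv); (14,11,cv); (15,9,cv); (15,10,cv); (15,11,cv); (19,0,cv); (19,16,cv); (19,18,cv); (20,2,cv); (20,16,cv); (20,17,cv); (21,4,cv); (21,17,cv); (21,18,cv); (22,16,cv); (22,17,cv); (22,18,cv)
final:
nodes: 0:V, 1:V, 2:V, 4:V, 9:V, 10:V, 11:V, 12:T, 13:T, 14:T, 15:T, 16:V, 17:V, 18:V, 19:T, 20:T, 21:T, 22:T
edges: (12,0,cv); (12,9,cv); (12,11,cv); (13,1,cv); (13,9,cv); (13,10,cv); (14,2,cv); (14,10,cv); (14,11,cv); (15,9,cv); (15,10,cv); (15,11,cv); (19,0,cv); (19,16,cv); (19,18,cv); (20,2,cv); (20,16,cv); (20,17,cv); (21,4,cv); (21,17,cv); (21,18,cv); (22,16,cv); (22,17,cv); (22,18,cv)
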